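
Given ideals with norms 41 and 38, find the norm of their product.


N(IJ) = N(I) * N(J)
= 41 * 38
= 1558

1558


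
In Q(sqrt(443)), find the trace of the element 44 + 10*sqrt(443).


Tr(a + b*sqrt(d)) = (a + b*sqrt(d)) + (a - b*sqrt(d)) = 2a
= 2 * (44)
= 88

88


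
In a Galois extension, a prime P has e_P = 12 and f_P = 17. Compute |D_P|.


|D_P| = e * f
= 12 * 17
= 204

204


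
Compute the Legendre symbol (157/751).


p = 751 is prime, so compute (157/751) with the reciprocity algorithm (Jacobi-symbol steps: pull out 2s via (2/n), flip via reciprocity, reduce):
  reciprocity: (157/751) -> +(751/157)
  reduce: (123/157)
  reciprocity: (123/157) -> +(157/123)
  reduce: (34/123)
  pull out 2: (2/123) = -1  (since 123 mod 8 = 3)
  reciprocity: (17/123) -> +(123/17)
  reduce: (4/17)
  pull out 2: (2/17) = +1  (since 17 mod 8 = 1)
  pull out 2: (2/17) = +1  (since 17 mod 8 = 1)
  (1/17) = 1
Product of signs = -1
(157/751) = -1

-1


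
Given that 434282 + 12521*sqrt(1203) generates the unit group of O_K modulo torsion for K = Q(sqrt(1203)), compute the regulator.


epsilon = 434282 + 12521*sqrt(1203)
= 868564.0000
R = ln(868564.0000)
= 13.6746

13.6746


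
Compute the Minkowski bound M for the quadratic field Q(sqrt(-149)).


d = -149, d mod 4 = 3, so disc(K) = 4d = -596; |disc(K)| = 596
Imaginary quadratic field, so n = 2, s = r2 = 1, r1 = 0
M = (n!/n^n) * (4/pi)^s * sqrt(|disc(K)|) = (2!/2^2) * (4/pi)^1 * sqrt(596)
= 0.5 * 1.273240 * 24.413111
= 15.5419

15.5419


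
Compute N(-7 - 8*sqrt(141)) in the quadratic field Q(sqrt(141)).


N(a + b*sqrt(d)) = a^2 - d*b^2
= (-7)^2 - (141)*(-8)^2
= 49 - 9024
= -8975

-8975


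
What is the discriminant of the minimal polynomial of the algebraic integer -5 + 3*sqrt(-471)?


The element -5 + 3*sqrt(-471) has minimal polynomial:
x^2 + 10*x + 4264
Discriminant = (10)^2 - 4*(4264)
= 100 - 17056
= -16956

-16956


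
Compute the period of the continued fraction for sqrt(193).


Run the CF algorithm for sqrt(193).
a_0 = floor(sqrt(193)) = 13; set m_0=0, q_0=1.
Recurrence: m' = q*a - m,  q' = (d - m'^2)/q,  a' = floor((a_0 + m')/q').
  step 1: m=13, q=24, a=1
  step 2: m=11, q=3, a=8
  step 3: m=13, q=8, a=3
  step 4: m=11, q=9, a=2
  step 5: m=7, q=16, a=1
  step 6: m=9, q=7, a=3
  step 7: m=12, q=7, a=3
  step 8: m=9, q=16, a=1
  step 9: m=7, q=9, a=2
  step 10: m=11, q=8, a=3
  step 11: m=13, q=3, a=8
  step 12: m=11, q=24, a=1
  step 13: m=13, q=1, a=26
a_13 = 2*a_0 = 26, so the period closes here.
sqrt(193) = [13; 1, 8, 3, 2, 1, 3, 3, 1, 2, 3, 8, 1, 26]
Period length = 13

13


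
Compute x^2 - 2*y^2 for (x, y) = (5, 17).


x^2 - d*y^2
= 5^2 - 2*17^2
= 25 - 578
= -553

-553


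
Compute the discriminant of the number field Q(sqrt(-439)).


For K = Q(sqrt(d)) with d squarefree: disc(K) = d if d = 1 mod 4, and disc(K) = 4d if d = 2 or 3 mod 4.
Here d = -439, and d mod 4 = 1.
d = 1 mod 4 (O_K = Z[(1+sqrt(d))/2]), so disc(K) = d = -439

-439


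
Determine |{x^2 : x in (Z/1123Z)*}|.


For prime p, the number of non-zero quadratic residues is (p-1)/2.
= (1123-1)/2
= 561

561


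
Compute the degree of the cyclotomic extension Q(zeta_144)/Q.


The degree equals Euler's totient phi(144).
144 = 2^4 * 3^2
phi(144) = 48

48


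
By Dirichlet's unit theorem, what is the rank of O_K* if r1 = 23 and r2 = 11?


By Dirichlet's unit theorem:
rank = r1 + r2 - 1
= 23 + 11 - 1
= 33

33


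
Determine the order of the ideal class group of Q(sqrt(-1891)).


K = Q(sqrt(-1891)). d mod 4 = 1, so D = disc(K) = d = -1891
h(K) equals the number of primitive reduced positive-definite forms (a, b, c) = a*x^2 + b*x*y + c*y^2 with b^2 - 4ac = D,
where reduced means |b| <= a <= c, with b >= 0 whenever |b| = a or a = c, and primitive means gcd(a, b, c) = 1.
Reduced forces 3a^2 <= |D| = 1891, so 1 <= a <= 25; b must have the parity of D, and c = (b^2 - D)/(4a) must be an integer >= a.
Enumerate a = 1..25, b in [-a, a]:
  a=1: (1, 1, 473)  [1]
  a=2..4: none
  a=5: (5, -3, 95), (5, 3, 95)  [2]
  a=6..10: none
  a=11: (11, -1, 43), (11, 1, 43)  [2]
  a=12..16: none
  a=17: (17, -9, 29), (17, 9, 29)  [2]
  a=18: none
  a=19: (19, -3, 25), (19, 3, 25)  [2]
  a=20..22: none
  a=23: (23, 15, 23)  [1]
  a=24..25: none
Total reduced forms: 1 + 2 + 2 + 2 + 2 + 1 = 10
h = 10

10


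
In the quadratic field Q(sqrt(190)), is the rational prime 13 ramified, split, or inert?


K = Q(sqrt(190)). Since d mod 4 = 2, disc(K) = 760.
Check p | disc: 760 mod 13 = 6.
p does not divide disc. Compute Legendre symbol (d/p):
8^((13-1)/2) mod 13 = -1
(d/p) = -1, so p is inert: (p) stays prime with e=1, f=2, g=1.
Therefore p is inert.

inert


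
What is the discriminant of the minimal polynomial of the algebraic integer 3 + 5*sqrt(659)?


The element 3 + 5*sqrt(659) has minimal polynomial:
x^2 - 6*x - 16466
Discriminant = (-6)^2 - 4*(-16466)
= 36 + 65864
= 65900

65900


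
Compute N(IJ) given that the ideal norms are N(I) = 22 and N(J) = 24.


N(IJ) = N(I) * N(J)
= 22 * 24
= 528

528


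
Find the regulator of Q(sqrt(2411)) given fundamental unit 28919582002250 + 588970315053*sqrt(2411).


epsilon = 28919582002250 + 588970315053*sqrt(2411)
= 5.7839e+13
R = ln(5.7839e+13)
= 31.6887

31.6887


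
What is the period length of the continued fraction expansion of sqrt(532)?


Run the CF algorithm for sqrt(532).
a_0 = floor(sqrt(532)) = 23; set m_0=0, q_0=1.
Recurrence: m' = q*a - m,  q' = (d - m'^2)/q,  a' = floor((a_0 + m')/q').
  step 1: m=23, q=3, a=15
  step 2: m=22, q=16, a=2
  step 3: m=10, q=27, a=1
  step 4: m=17, q=9, a=4
  step 5: m=19, q=19, a=2
  step 6: m=19, q=9, a=4
  step 7: m=17, q=27, a=1
  step 8: m=10, q=16, a=2
  step 9: m=22, q=3, a=15
  step 10: m=23, q=1, a=46
a_10 = 2*a_0 = 46, so the period closes here.
sqrt(532) = [23; 15, 2, 1, 4, 2, 4, 1, 2, 15, 46]
Period length = 10

10


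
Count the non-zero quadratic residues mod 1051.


For prime p, the number of non-zero quadratic residues is (p-1)/2.
= (1051-1)/2
= 525

525


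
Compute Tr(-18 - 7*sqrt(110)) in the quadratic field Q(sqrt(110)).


Tr(a + b*sqrt(d)) = (a + b*sqrt(d)) + (a - b*sqrt(d)) = 2a
= 2 * (-18)
= -36

-36


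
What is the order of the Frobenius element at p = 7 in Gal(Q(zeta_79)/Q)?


The Frobenius at p in Gal(Q(zeta_n)/Q) = (Z/nZ)* is the class of p, so its order is ord_79(7), the smallest k >= 1 with 7^k = 1 mod 79.
n = 79 = 79, phi(79) = 78; the order divides phi(n).
Divisors of 78: 1, 2, 3, 6, 13, 26, 39, 78
Repeated squaring mod 79: 7^1 = 7, 7^2 = 49, 7^4 = 31, 7^8 = 13, 7^16 = 11, 7^32 = 42, 7^64 = 26
Test divisors in increasing order:
  k=1: 7^1 = 7 mod 79
  k=2: 7^2 = 49 mod 79
  k=3: 7^3 = 49 * 7 = 27 mod 79
  k=6: 7^6 = 31 * 49 = 18 mod 79
  k=13: 7^13 = 13 * 31 * 7 = 56 mod 79
  k=26: 7^26 = 11 * 13 * 49 = 55 mod 79
  k=39: 7^39 = 42 * 31 * 49 * 7 = 78 mod 79
  k=78: 7^78 = 26 * 13 * 31 * 49 = 1 mod 79  <- first divisor giving 1
Order = 78

78


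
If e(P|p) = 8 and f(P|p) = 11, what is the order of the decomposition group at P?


|D_P| = e * f
= 8 * 11
= 88

88


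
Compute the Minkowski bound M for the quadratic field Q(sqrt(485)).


d = 485, d mod 4 = 1, so disc(K) = d = 485; |disc(K)| = 485
Real quadratic field, so n = 2, s = r2 = 0, r1 = 2
M = (n!/n^n) * (4/pi)^s * sqrt(|disc(K)|) = (2!/2^2) * (4/pi)^0 * sqrt(485)
= 0.5 * 1.000000 * 22.022716
= 11.0114

11.0114


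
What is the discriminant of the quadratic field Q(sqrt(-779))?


For K = Q(sqrt(d)) with d squarefree: disc(K) = d if d = 1 mod 4, and disc(K) = 4d if d = 2 or 3 mod 4.
Here d = -779, and d mod 4 = 1.
d = 1 mod 4 (O_K = Z[(1+sqrt(d))/2]), so disc(K) = d = -779

-779


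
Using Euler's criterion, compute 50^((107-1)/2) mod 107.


p = 107 is prime and the exponent is (p-1)/2 = 53, so by Euler's criterion 50^53 = (50/107) = +1 or -1 mod 107.
Compute by square-and-multiply:
  53 = 32 + 16 + 4 + 1 (binary 110101)
  Repeated squaring mod 107: 50^1 = 50, 50^2 = 39, 50^4 = 23, 50^8 = 101, 50^16 = 36, 50^32 = 12
  50^53 = 50^32 * 50^16 * 50^4 * 50^1 = 12 * 36 * 23 * 50 mod 107
    12 * 36 = 432 = 4 mod 107
    4 * 23 = 92 = 92 mod 107
    92 * 50 = 4600 = 106 mod 107
  50^53 = 106 mod 107
Result 106 = p - 1 = -1 mod 107: 50 is a quadratic non-residue mod 107. As a residue in [0, p-1] the value is 106.
50^53 mod 107 = 106

106


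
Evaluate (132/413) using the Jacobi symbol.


Compute (132/413) via quadratic reciprocity:
  pull out 2: (2/413) = -1  (since 413 mod 8 = 5)
  pull out 2: (2/413) = -1  (since 413 mod 8 = 5)
  reciprocity: (33/413) -> +(413/33)
  reduce: (17/33)
  reciprocity: (17/33) -> +(33/17)
  reduce: (16/17)
  pull out 2: (2/17) = +1  (since 17 mod 8 = 1)
  pull out 2: (2/17) = +1  (since 17 mod 8 = 1)
  pull out 2: (2/17) = +1  (since 17 mod 8 = 1)
  pull out 2: (2/17) = +1  (since 17 mod 8 = 1)
  (1/17) = 1
Product of signs = 1

1


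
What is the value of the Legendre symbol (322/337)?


p = 337 is prime, so compute (322/337) with the reciprocity algorithm (Jacobi-symbol steps: pull out 2s via (2/n), flip via reciprocity, reduce):
  pull out 2: (2/337) = +1  (since 337 mod 8 = 1)
  reciprocity: (161/337) -> +(337/161)
  reduce: (15/161)
  reciprocity: (15/161) -> +(161/15)
  reduce: (11/15)
  reciprocity: (11/15) -> -(15/11)
  reduce: (4/11)
  pull out 2: (2/11) = -1  (since 11 mod 8 = 3)
  pull out 2: (2/11) = -1  (since 11 mod 8 = 3)
  (1/11) = 1
Product of signs = -1
(322/337) = -1

-1


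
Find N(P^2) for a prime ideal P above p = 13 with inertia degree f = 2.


N(P^a) = p^(a*f)
= 13^(2*2)
= 13^4
= 28561

28561


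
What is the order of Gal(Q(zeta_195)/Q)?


|Gal(Q(zeta_195)/Q)| = phi(195)
= 96

96


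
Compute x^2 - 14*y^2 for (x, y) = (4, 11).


x^2 - d*y^2
= 4^2 - 14*11^2
= 16 - 1694
= -1678

-1678


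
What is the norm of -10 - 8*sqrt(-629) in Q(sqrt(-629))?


N(a + b*sqrt(d)) = a^2 - d*b^2
= (-10)^2 - (-629)*(-8)^2
= 100 + 40256
= 40356

40356


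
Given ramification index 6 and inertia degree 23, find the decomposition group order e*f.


|D_P| = e * f
= 6 * 23
= 138

138


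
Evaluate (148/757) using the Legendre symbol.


p = 757 is prime, so compute (148/757) with the reciprocity algorithm (Jacobi-symbol steps: pull out 2s via (2/n), flip via reciprocity, reduce):
  pull out 2: (2/757) = -1  (since 757 mod 8 = 5)
  pull out 2: (2/757) = -1  (since 757 mod 8 = 5)
  reciprocity: (37/757) -> +(757/37)
  reduce: (17/37)
  reciprocity: (17/37) -> +(37/17)
  reduce: (3/17)
  reciprocity: (3/17) -> +(17/3)
  reduce: (2/3)
  pull out 2: (2/3) = -1  (since 3 mod 8 = 3)
  (1/3) = 1
Product of signs = -1
(148/757) = -1

-1


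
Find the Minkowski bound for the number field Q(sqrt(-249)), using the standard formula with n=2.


d = -249, d mod 4 = 3, so disc(K) = 4d = -996; |disc(K)| = 996
Imaginary quadratic field, so n = 2, s = r2 = 1, r1 = 0
M = (n!/n^n) * (4/pi)^s * sqrt(|disc(K)|) = (2!/2^2) * (4/pi)^1 * sqrt(996)
= 0.5 * 1.273240 * 31.559468
= 20.0914

20.0914


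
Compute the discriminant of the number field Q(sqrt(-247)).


For K = Q(sqrt(d)) with d squarefree: disc(K) = d if d = 1 mod 4, and disc(K) = 4d if d = 2 or 3 mod 4.
Here d = -247, and d mod 4 = 1.
d = 1 mod 4 (O_K = Z[(1+sqrt(d))/2]), so disc(K) = d = -247

-247


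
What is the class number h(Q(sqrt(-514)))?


K = Q(sqrt(-514)). d mod 4 = 2, so D = disc(K) = 4d = -2056
h(K) equals the number of primitive reduced positive-definite forms (a, b, c) = a*x^2 + b*x*y + c*y^2 with b^2 - 4ac = D,
where reduced means |b| <= a <= c, with b >= 0 whenever |b| = a or a = c, and primitive means gcd(a, b, c) = 1.
Reduced forces 3a^2 <= |D| = 2056, so 1 <= a <= 26; b must have the parity of D, and c = (b^2 - D)/(4a) must be an integer >= a.
Enumerate a = 1..26, b in [-a, a]:
  a=1: (1, 0, 514)  [1]
  a=2: (2, 0, 257)  [1]
  a=3..4: none
  a=5: (5, -2, 103), (5, 2, 103)  [2]
  a=6: none
  a=7: (7, -4, 74), (7, 4, 74)  [2]
  a=8..9: none
  a=10: (10, -8, 53), (10, 8, 53)  [2]
  a=11: (11, -10, 49), (11, 10, 49)  [2]
  a=12..13: none
  a=14: (14, -4, 37), (14, 4, 37)  [2]
  a=15..16: none
  a=17: (17, -16, 34), (17, 16, 34)  [2]
  a=18..21: none
  a=22: (22, -12, 25), (22, 12, 25)  [2]
  a=23..26: none
Total reduced forms: 1 + 1 + 2 + 2 + 2 + 2 + 2 + 2 + 2 = 16
h = 16

16


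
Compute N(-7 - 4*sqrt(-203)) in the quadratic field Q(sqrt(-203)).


N(a + b*sqrt(d)) = a^2 - d*b^2
= (-7)^2 - (-203)*(-4)^2
= 49 + 3248
= 3297

3297


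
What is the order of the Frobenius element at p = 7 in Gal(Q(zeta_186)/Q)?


The Frobenius at p in Gal(Q(zeta_n)/Q) = (Z/nZ)* is the class of p, so its order is ord_186(7), the smallest k >= 1 with 7^k = 1 mod 186.
n = 186 = 2 * 3 * 31, phi(186) = 60; the order divides phi(n).
Divisors of 60: 1, 2, 3, 4, 5, 6, 10, 12, 15, 20, 30, 60
Repeated squaring mod 186: 7^1 = 7, 7^2 = 49, 7^4 = 169, 7^8 = 103, 7^16 = 7, 7^32 = 49
Test divisors in increasing order:
  k=1: 7^1 = 7 mod 186
  k=2: 7^2 = 49 mod 186
  k=3: 7^3 = 49 * 7 = 157 mod 186
  k=4: 7^4 = 169 mod 186
  k=5: 7^5 = 169 * 7 = 67 mod 186
  k=6: 7^6 = 169 * 49 = 97 mod 186
  k=10: 7^10 = 103 * 49 = 25 mod 186
  k=12: 7^12 = 103 * 169 = 109 mod 186
  k=15: 7^15 = 103 * 169 * 49 * 7 = 1 mod 186  <- first divisor giving 1
Order = 15

15


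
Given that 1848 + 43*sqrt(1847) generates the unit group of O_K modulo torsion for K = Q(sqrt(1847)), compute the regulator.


epsilon = 1848 + 43*sqrt(1847)
= 3695.9997
R = ln(3695.9997)
= 8.2150

8.2150


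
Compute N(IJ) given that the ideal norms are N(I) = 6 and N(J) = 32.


N(IJ) = N(I) * N(J)
= 6 * 32
= 192

192


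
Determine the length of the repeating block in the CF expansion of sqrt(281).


Run the CF algorithm for sqrt(281).
a_0 = floor(sqrt(281)) = 16; set m_0=0, q_0=1.
Recurrence: m' = q*a - m,  q' = (d - m'^2)/q,  a' = floor((a_0 + m')/q').
  step 1: m=16, q=25, a=1
  step 2: m=9, q=8, a=3
  step 3: m=15, q=7, a=4
  step 4: m=13, q=16, a=1
  step 5: m=3, q=17, a=1
  step 6: m=14, q=5, a=6
  step 7: m=16, q=5, a=6
  step 8: m=14, q=17, a=1
  step 9: m=3, q=16, a=1
  step 10: m=13, q=7, a=4
  step 11: m=15, q=8, a=3
  step 12: m=9, q=25, a=1
  step 13: m=16, q=1, a=32
a_13 = 2*a_0 = 32, so the period closes here.
sqrt(281) = [16; 1, 3, 4, 1, 1, 6, 6, 1, 1, 4, 3, 1, 32]
Period length = 13

13


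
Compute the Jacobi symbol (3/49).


Compute (3/49) via quadratic reciprocity:
  reciprocity: (3/49) -> +(49/3)
  reduce: (1/3)
  (1/3) = 1
Product of signs = 1

1


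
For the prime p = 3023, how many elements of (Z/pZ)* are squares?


For prime p, the number of non-zero quadratic residues is (p-1)/2.
= (3023-1)/2
= 1511

1511


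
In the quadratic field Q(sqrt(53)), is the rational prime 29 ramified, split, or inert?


K = Q(sqrt(53)). Since d mod 4 = 1, disc(K) = 53.
Check p | disc: 53 mod 29 = 24.
p does not divide disc. Compute Legendre symbol (d/p):
24^((29-1)/2) mod 29 = 1
(d/p) = 1, so p splits: (p) = P*P' with e=1, f=1, g=2.
Therefore p is split.

split


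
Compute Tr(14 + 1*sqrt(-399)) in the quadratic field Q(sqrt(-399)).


Tr(a + b*sqrt(d)) = (a + b*sqrt(d)) + (a - b*sqrt(d)) = 2a
= 2 * (14)
= 28

28


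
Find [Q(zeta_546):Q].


The degree equals Euler's totient phi(546).
546 = 2 * 3 * 7 * 13
phi(546) = 144

144


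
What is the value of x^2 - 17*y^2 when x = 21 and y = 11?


x^2 - d*y^2
= 21^2 - 17*11^2
= 441 - 2057
= -1616

-1616


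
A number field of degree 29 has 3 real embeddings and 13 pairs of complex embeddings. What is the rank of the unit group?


By Dirichlet's unit theorem:
rank = r1 + r2 - 1
= 3 + 13 - 1
= 15

15


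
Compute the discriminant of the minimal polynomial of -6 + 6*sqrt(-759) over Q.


The element -6 + 6*sqrt(-759) has minimal polynomial:
x^2 + 12*x + 27360
Discriminant = (12)^2 - 4*(27360)
= 144 - 109440
= -109296

-109296


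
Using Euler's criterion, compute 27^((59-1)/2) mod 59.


p = 59 is prime and the exponent is (p-1)/2 = 29, so by Euler's criterion 27^29 = (27/59) = +1 or -1 mod 59.
Compute by square-and-multiply:
  29 = 16 + 8 + 4 + 1 (binary 11101)
  Repeated squaring mod 59: 27^1 = 27, 27^2 = 21, 27^4 = 28, 27^8 = 17, 27^16 = 53
  27^29 = 27^16 * 27^8 * 27^4 * 27^1 = 53 * 17 * 28 * 27 mod 59
    53 * 17 = 901 = 16 mod 59
    16 * 28 = 448 = 35 mod 59
    35 * 27 = 945 = 1 mod 59
  27^29 = 1 mod 59
Result 1: 27 is a quadratic residue mod 59.
27^29 mod 59 = 1

1


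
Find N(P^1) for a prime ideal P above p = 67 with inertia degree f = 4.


N(P^a) = p^(a*f)
= 67^(1*4)
= 67^4
= 20151121

20151121


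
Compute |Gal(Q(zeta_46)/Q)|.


|Gal(Q(zeta_46)/Q)| = phi(46)
= 22

22


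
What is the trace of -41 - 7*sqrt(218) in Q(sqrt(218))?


Tr(a + b*sqrt(d)) = (a + b*sqrt(d)) + (a - b*sqrt(d)) = 2a
= 2 * (-41)
= -82

-82


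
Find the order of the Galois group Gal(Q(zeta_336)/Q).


|Gal(Q(zeta_336)/Q)| = phi(336)
= 96

96


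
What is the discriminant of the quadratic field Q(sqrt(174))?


For K = Q(sqrt(d)) with d squarefree: disc(K) = d if d = 1 mod 4, and disc(K) = 4d if d = 2 or 3 mod 4.
Here d = 174, and d mod 4 = 2.
d = 2 mod 4, not 1 (O_K = Z[sqrt(d)]), so disc(K) = 4d = 4 * (174) = 696

696


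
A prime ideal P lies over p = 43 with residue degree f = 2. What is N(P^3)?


N(P^a) = p^(a*f)
= 43^(3*2)
= 43^6
= 6321363049

6321363049


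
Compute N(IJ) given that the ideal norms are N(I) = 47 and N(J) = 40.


N(IJ) = N(I) * N(J)
= 47 * 40
= 1880

1880


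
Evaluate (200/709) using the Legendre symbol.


p = 709 is prime, so compute (200/709) with the reciprocity algorithm (Jacobi-symbol steps: pull out 2s via (2/n), flip via reciprocity, reduce):
  pull out 2: (2/709) = -1  (since 709 mod 8 = 5)
  pull out 2: (2/709) = -1  (since 709 mod 8 = 5)
  pull out 2: (2/709) = -1  (since 709 mod 8 = 5)
  reciprocity: (25/709) -> +(709/25)
  reduce: (9/25)
  reciprocity: (9/25) -> +(25/9)
  reduce: (7/9)
  reciprocity: (7/9) -> +(9/7)
  reduce: (2/7)
  pull out 2: (2/7) = +1  (since 7 mod 8 = 7)
  (1/7) = 1
Product of signs = -1
(200/709) = -1

-1


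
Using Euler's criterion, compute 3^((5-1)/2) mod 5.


p = 5 is prime and the exponent is (p-1)/2 = 2, so by Euler's criterion 3^2 = (3/5) = +1 or -1 mod 5.
Compute by square-and-multiply:
  2 = 2 (binary 10)
  Repeated squaring mod 5: 3^1 = 3, 3^2 = 4
  3^2 = 4 mod 5
Result 4 = p - 1 = -1 mod 5: 3 is a quadratic non-residue mod 5. As a residue in [0, p-1] the value is 4.
3^2 mod 5 = 4

4


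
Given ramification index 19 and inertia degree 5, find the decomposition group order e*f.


|D_P| = e * f
= 19 * 5
= 95

95


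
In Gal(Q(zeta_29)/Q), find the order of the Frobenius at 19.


The Frobenius at p in Gal(Q(zeta_n)/Q) = (Z/nZ)* is the class of p, so its order is ord_29(19), the smallest k >= 1 with 19^k = 1 mod 29.
n = 29 = 29, phi(29) = 28; the order divides phi(n).
Divisors of 28: 1, 2, 4, 7, 14, 28
Repeated squaring mod 29: 19^1 = 19, 19^2 = 13, 19^4 = 24, 19^8 = 25, 19^16 = 16
Test divisors in increasing order:
  k=1: 19^1 = 19 mod 29
  k=2: 19^2 = 13 mod 29
  k=4: 19^4 = 24 mod 29
  k=7: 19^7 = 24 * 13 * 19 = 12 mod 29
  k=14: 19^14 = 25 * 24 * 13 = 28 mod 29
  k=28: 19^28 = 16 * 25 * 24 = 1 mod 29  <- first divisor giving 1
Order = 28

28


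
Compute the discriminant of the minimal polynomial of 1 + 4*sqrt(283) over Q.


The element 1 + 4*sqrt(283) has minimal polynomial:
x^2 - 2*x - 4527
Discriminant = (-2)^2 - 4*(-4527)
= 4 + 18108
= 18112

18112


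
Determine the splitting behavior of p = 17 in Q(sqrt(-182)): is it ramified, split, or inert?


K = Q(sqrt(-182)). Since d mod 4 = 2, disc(K) = -728.
Check p | disc: -728 mod 17 = 3.
p does not divide disc. Compute Legendre symbol (d/p):
5^((17-1)/2) mod 17 = -1
(d/p) = -1, so p is inert: (p) stays prime with e=1, f=2, g=1.
Therefore p is inert.

inert


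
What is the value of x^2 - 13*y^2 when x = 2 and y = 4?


x^2 - d*y^2
= 2^2 - 13*4^2
= 4 - 208
= -204

-204


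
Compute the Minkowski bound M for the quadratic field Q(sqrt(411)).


d = 411, d mod 4 = 3, so disc(K) = 4d = 1644; |disc(K)| = 1644
Real quadratic field, so n = 2, s = r2 = 0, r1 = 2
M = (n!/n^n) * (4/pi)^s * sqrt(|disc(K)|) = (2!/2^2) * (4/pi)^0 * sqrt(1644)
= 0.5 * 1.000000 * 40.546270
= 20.2731

20.2731


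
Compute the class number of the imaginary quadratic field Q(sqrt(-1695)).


K = Q(sqrt(-1695)). d mod 4 = 1, so D = disc(K) = d = -1695
h(K) equals the number of primitive reduced positive-definite forms (a, b, c) = a*x^2 + b*x*y + c*y^2 with b^2 - 4ac = D,
where reduced means |b| <= a <= c, with b >= 0 whenever |b| = a or a = c, and primitive means gcd(a, b, c) = 1.
Reduced forces 3a^2 <= |D| = 1695, so 1 <= a <= 23; b must have the parity of D, and c = (b^2 - D)/(4a) must be an integer >= a.
Enumerate a = 1..23, b in [-a, a]:
  a=1: (1, 1, 424)  [1]
  a=2: (2, -1, 212), (2, 1, 212)  [2]
  a=3: (3, 3, 142)  [1]
  a=4: (4, -1, 106), (4, 1, 106)  [2]
  a=5: (5, 5, 86)  [1]
  a=6: (6, -3, 71), (6, 3, 71)  [2]
  a=7: none
  a=8: (8, -1, 53), (8, 1, 53)  [2]
  a=9: none
  a=10: (10, -5, 43), (10, 5, 43)  [2]
  a=11: none
  a=12: (12, -9, 37), (12, 9, 37)  [2]
  a=13..14: none
  a=15: (15, 15, 32)  [1]
  a=16: (16, -15, 30), (16, 15, 30)  [2]
  a=17..19: none
  a=20: (20, -15, 24), (20, 15, 24)  [2]
  a=21..23: none
Total reduced forms: 1 + 2 + 1 + 2 + 1 + 2 + 2 + 2 + 2 + 1 + 2 + 2 = 20
h = 20

20


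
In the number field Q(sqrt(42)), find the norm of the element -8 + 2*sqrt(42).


N(a + b*sqrt(d)) = a^2 - d*b^2
= (-8)^2 - (42)*(2)^2
= 64 - 168
= -104

-104


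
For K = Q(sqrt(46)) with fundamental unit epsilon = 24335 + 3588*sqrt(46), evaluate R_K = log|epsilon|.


epsilon = 24335 + 3588*sqrt(46)
= 48670.0000
R = ln(48670.0000)
= 10.7928

10.7928


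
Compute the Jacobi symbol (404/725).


Compute (404/725) via quadratic reciprocity:
  pull out 2: (2/725) = -1  (since 725 mod 8 = 5)
  pull out 2: (2/725) = -1  (since 725 mod 8 = 5)
  reciprocity: (101/725) -> +(725/101)
  reduce: (18/101)
  pull out 2: (2/101) = -1  (since 101 mod 8 = 5)
  reciprocity: (9/101) -> +(101/9)
  reduce: (2/9)
  pull out 2: (2/9) = +1  (since 9 mod 8 = 1)
  (1/9) = 1
Product of signs = -1

-1


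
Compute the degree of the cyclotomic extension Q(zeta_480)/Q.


The degree equals Euler's totient phi(480).
480 = 2^5 * 3 * 5
phi(480) = 128

128


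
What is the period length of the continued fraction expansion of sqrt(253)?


Run the CF algorithm for sqrt(253).
a_0 = floor(sqrt(253)) = 15; set m_0=0, q_0=1.
Recurrence: m' = q*a - m,  q' = (d - m'^2)/q,  a' = floor((a_0 + m')/q').
  step 1: m=15, q=28, a=1
  step 2: m=13, q=3, a=9
  step 3: m=14, q=19, a=1
  step 4: m=5, q=12, a=1
  step 5: m=7, q=17, a=1
  step 6: m=10, q=9, a=2
  step 7: m=8, q=21, a=1
  step 8: m=13, q=4, a=7
  step 9: m=15, q=7, a=4
  step 10: m=13, q=12, a=2
  step 11: m=11, q=11, a=2
  step 12: m=11, q=12, a=2
  step 13: m=13, q=7, a=4
  step 14: m=15, q=4, a=7
  step 15: m=13, q=21, a=1
  step 16: m=8, q=9, a=2
  step 17: m=10, q=17, a=1
  step 18: m=7, q=12, a=1
  step 19: m=5, q=19, a=1
  step 20: m=14, q=3, a=9
  step 21: m=13, q=28, a=1
  step 22: m=15, q=1, a=30
a_22 = 2*a_0 = 30, so the period closes here.
sqrt(253) = [15; 1, 9, 1, 1, 1, 2, 1, 7, 4, 2, 2, 2, 4, 7, 1, 2, 1, 1, 1, 9, 1, 30]
Period length = 22

22


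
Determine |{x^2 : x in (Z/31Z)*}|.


For prime p, the number of non-zero quadratic residues is (p-1)/2.
= (31-1)/2
= 15

15


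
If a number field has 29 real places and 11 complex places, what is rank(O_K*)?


By Dirichlet's unit theorem:
rank = r1 + r2 - 1
= 29 + 11 - 1
= 39

39


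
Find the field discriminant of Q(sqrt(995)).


For K = Q(sqrt(d)) with d squarefree: disc(K) = d if d = 1 mod 4, and disc(K) = 4d if d = 2 or 3 mod 4.
Here d = 995, and d mod 4 = 3.
d = 3 mod 4, not 1 (O_K = Z[sqrt(d)]), so disc(K) = 4d = 4 * (995) = 3980

3980


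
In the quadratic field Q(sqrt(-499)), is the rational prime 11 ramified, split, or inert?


K = Q(sqrt(-499)). Since d mod 4 = 1, disc(K) = -499.
Check p | disc: -499 mod 11 = 7.
p does not divide disc. Compute Legendre symbol (d/p):
7^((11-1)/2) mod 11 = -1
(d/p) = -1, so p is inert: (p) stays prime with e=1, f=2, g=1.
Therefore p is inert.

inert


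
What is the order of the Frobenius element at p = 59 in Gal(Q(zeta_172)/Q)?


The Frobenius at p in Gal(Q(zeta_n)/Q) = (Z/nZ)* is the class of p, so its order is ord_172(59), the smallest k >= 1 with 59^k = 1 mod 172.
n = 172 = 2^2 * 43, phi(172) = 84; the order divides phi(n).
Divisors of 84: 1, 2, 3, 4, 6, 7, 12, 14, 21, 28, 42, 84
Repeated squaring mod 172: 59^1 = 59, 59^2 = 41, 59^4 = 133, 59^8 = 145, 59^16 = 41, 59^32 = 133, 59^64 = 145
Test divisors in increasing order:
  k=1: 59^1 = 59 mod 172
  k=2: 59^2 = 41 mod 172
  k=3: 59^3 = 41 * 59 = 11 mod 172
  k=4: 59^4 = 133 mod 172
  k=6: 59^6 = 133 * 41 = 121 mod 172
  k=7: 59^7 = 133 * 41 * 59 = 87 mod 172
  k=12: 59^12 = 145 * 133 = 21 mod 172
  k=14: 59^14 = 145 * 133 * 41 = 1 mod 172  <- first divisor giving 1
Order = 14

14


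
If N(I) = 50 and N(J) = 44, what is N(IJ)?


N(IJ) = N(I) * N(J)
= 50 * 44
= 2200

2200


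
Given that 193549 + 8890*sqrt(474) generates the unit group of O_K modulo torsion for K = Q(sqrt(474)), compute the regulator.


epsilon = 193549 + 8890*sqrt(474)
= 387098.0000
R = ln(387098.0000)
= 12.8664

12.8664


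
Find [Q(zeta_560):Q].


The degree equals Euler's totient phi(560).
560 = 2^4 * 5 * 7
phi(560) = 192

192


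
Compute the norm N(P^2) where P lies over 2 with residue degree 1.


N(P^a) = p^(a*f)
= 2^(2*1)
= 2^2
= 4

4


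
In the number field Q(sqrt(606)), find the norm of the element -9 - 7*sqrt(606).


N(a + b*sqrt(d)) = a^2 - d*b^2
= (-9)^2 - (606)*(-7)^2
= 81 - 29694
= -29613

-29613


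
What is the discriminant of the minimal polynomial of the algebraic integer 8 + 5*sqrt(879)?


The element 8 + 5*sqrt(879) has minimal polynomial:
x^2 - 16*x - 21911
Discriminant = (-16)^2 - 4*(-21911)
= 256 + 87644
= 87900

87900


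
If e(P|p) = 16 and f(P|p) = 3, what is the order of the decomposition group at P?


|D_P| = e * f
= 16 * 3
= 48

48


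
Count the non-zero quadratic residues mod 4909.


For prime p, the number of non-zero quadratic residues is (p-1)/2.
= (4909-1)/2
= 2454

2454


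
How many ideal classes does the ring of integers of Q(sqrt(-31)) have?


K = Q(sqrt(-31)). d mod 4 = 1, so D = disc(K) = d = -31
h(K) equals the number of primitive reduced positive-definite forms (a, b, c) = a*x^2 + b*x*y + c*y^2 with b^2 - 4ac = D,
where reduced means |b| <= a <= c, with b >= 0 whenever |b| = a or a = c, and primitive means gcd(a, b, c) = 1.
Reduced forces 3a^2 <= |D| = 31, so 1 <= a <= 3; b must have the parity of D, and c = (b^2 - D)/(4a) must be an integer >= a.
Enumerate a = 1..3, b in [-a, a]:
  a=1: (1, 1, 8)  [1]
  a=2: (2, -1, 4), (2, 1, 4)  [2]
  a=3: none
Total reduced forms: 1 + 2 = 3
h = 3

3


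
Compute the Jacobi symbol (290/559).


Compute (290/559) via quadratic reciprocity:
  pull out 2: (2/559) = +1  (since 559 mod 8 = 7)
  reciprocity: (145/559) -> +(559/145)
  reduce: (124/145)
  pull out 2: (2/145) = +1  (since 145 mod 8 = 1)
  pull out 2: (2/145) = +1  (since 145 mod 8 = 1)
  reciprocity: (31/145) -> +(145/31)
  reduce: (21/31)
  reciprocity: (21/31) -> +(31/21)
  reduce: (10/21)
  pull out 2: (2/21) = -1  (since 21 mod 8 = 5)
  reciprocity: (5/21) -> +(21/5)
  reduce: (1/5)
  (1/5) = 1
Product of signs = -1

-1


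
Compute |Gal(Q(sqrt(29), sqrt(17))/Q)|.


The 2 square roots of distinct primes are multiplicatively independent over Q,
so [K:Q] = 2^2 and Gal(K/Q) is isomorphic to (Z/2Z)^2.
|Gal| = 2^2 = 4

4


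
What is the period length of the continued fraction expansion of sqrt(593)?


Run the CF algorithm for sqrt(593).
a_0 = floor(sqrt(593)) = 24; set m_0=0, q_0=1.
Recurrence: m' = q*a - m,  q' = (d - m'^2)/q,  a' = floor((a_0 + m')/q').
  step 1: m=24, q=17, a=2
  step 2: m=10, q=29, a=1
  step 3: m=19, q=8, a=5
  step 4: m=21, q=19, a=2
  step 5: m=17, q=16, a=2
  step 6: m=15, q=23, a=1
  step 7: m=8, q=23, a=1
  step 8: m=15, q=16, a=2
  step 9: m=17, q=19, a=2
  step 10: m=21, q=8, a=5
  step 11: m=19, q=29, a=1
  step 12: m=10, q=17, a=2
  step 13: m=24, q=1, a=48
a_13 = 2*a_0 = 48, so the period closes here.
sqrt(593) = [24; 2, 1, 5, 2, 2, 1, 1, 2, 2, 5, 1, 2, 48]
Period length = 13

13


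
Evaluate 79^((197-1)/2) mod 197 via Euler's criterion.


p = 197 is prime and the exponent is (p-1)/2 = 98, so by Euler's criterion 79^98 = (79/197) = +1 or -1 mod 197.
Compute by square-and-multiply:
  98 = 64 + 32 + 2 (binary 1100010)
  Repeated squaring mod 197: 79^1 = 79, 79^2 = 134, 79^4 = 29, 79^8 = 53, 79^16 = 51, 79^32 = 40, 79^64 = 24
  79^98 = 79^64 * 79^32 * 79^2 = 24 * 40 * 134 mod 197
    24 * 40 = 960 = 172 mod 197
    172 * 134 = 23048 = 196 mod 197
  79^98 = 196 mod 197
Result 196 = p - 1 = -1 mod 197: 79 is a quadratic non-residue mod 197. As a residue in [0, p-1] the value is 196.
79^98 mod 197 = 196

196


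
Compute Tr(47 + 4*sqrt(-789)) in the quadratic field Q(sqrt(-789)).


Tr(a + b*sqrt(d)) = (a + b*sqrt(d)) + (a - b*sqrt(d)) = 2a
= 2 * (47)
= 94

94


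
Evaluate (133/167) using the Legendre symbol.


p = 167 is prime, so compute (133/167) with the reciprocity algorithm (Jacobi-symbol steps: pull out 2s via (2/n), flip via reciprocity, reduce):
  reciprocity: (133/167) -> +(167/133)
  reduce: (34/133)
  pull out 2: (2/133) = -1  (since 133 mod 8 = 5)
  reciprocity: (17/133) -> +(133/17)
  reduce: (14/17)
  pull out 2: (2/17) = +1  (since 17 mod 8 = 1)
  reciprocity: (7/17) -> +(17/7)
  reduce: (3/7)
  reciprocity: (3/7) -> -(7/3)
  reduce: (1/3)
  (1/3) = 1
Product of signs = 1
(133/167) = 1

1


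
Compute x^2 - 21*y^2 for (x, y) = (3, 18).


x^2 - d*y^2
= 3^2 - 21*18^2
= 9 - 6804
= -6795

-6795


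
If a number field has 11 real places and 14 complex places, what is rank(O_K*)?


By Dirichlet's unit theorem:
rank = r1 + r2 - 1
= 11 + 14 - 1
= 24

24


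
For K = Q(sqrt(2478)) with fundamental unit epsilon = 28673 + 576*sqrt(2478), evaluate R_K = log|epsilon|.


epsilon = 28673 + 576*sqrt(2478)
= 57346.0000
R = ln(57346.0000)
= 10.9569

10.9569


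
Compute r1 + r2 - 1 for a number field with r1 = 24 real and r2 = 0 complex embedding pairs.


By Dirichlet's unit theorem:
rank = r1 + r2 - 1
= 24 + 0 - 1
= 23

23


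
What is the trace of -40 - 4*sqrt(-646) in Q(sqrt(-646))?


Tr(a + b*sqrt(d)) = (a + b*sqrt(d)) + (a - b*sqrt(d)) = 2a
= 2 * (-40)
= -80

-80


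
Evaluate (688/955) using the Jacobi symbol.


Compute (688/955) via quadratic reciprocity:
  pull out 2: (2/955) = -1  (since 955 mod 8 = 3)
  pull out 2: (2/955) = -1  (since 955 mod 8 = 3)
  pull out 2: (2/955) = -1  (since 955 mod 8 = 3)
  pull out 2: (2/955) = -1  (since 955 mod 8 = 3)
  reciprocity: (43/955) -> -(955/43)
  reduce: (9/43)
  reciprocity: (9/43) -> +(43/9)
  reduce: (7/9)
  reciprocity: (7/9) -> +(9/7)
  reduce: (2/7)
  pull out 2: (2/7) = +1  (since 7 mod 8 = 7)
  (1/7) = 1
Product of signs = -1

-1


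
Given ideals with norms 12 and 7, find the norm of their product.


N(IJ) = N(I) * N(J)
= 12 * 7
= 84

84


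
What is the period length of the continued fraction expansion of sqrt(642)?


Run the CF algorithm for sqrt(642).
a_0 = floor(sqrt(642)) = 25; set m_0=0, q_0=1.
Recurrence: m' = q*a - m,  q' = (d - m'^2)/q,  a' = floor((a_0 + m')/q').
  step 1: m=25, q=17, a=2
  step 2: m=9, q=33, a=1
  step 3: m=24, q=2, a=24
  step 4: m=24, q=33, a=1
  step 5: m=9, q=17, a=2
  step 6: m=25, q=1, a=50
a_6 = 2*a_0 = 50, so the period closes here.
sqrt(642) = [25; 2, 1, 24, 1, 2, 50]
Period length = 6

6


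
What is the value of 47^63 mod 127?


p = 127 is prime and the exponent is (p-1)/2 = 63, so by Euler's criterion 47^63 = (47/127) = +1 or -1 mod 127.
Compute by square-and-multiply:
  63 = 32 + 16 + 8 + 4 + 2 + 1 (binary 111111)
  Repeated squaring mod 127: 47^1 = 47, 47^2 = 50, 47^4 = 87, 47^8 = 76, 47^16 = 61, 47^32 = 38
  47^63 = 47^32 * 47^16 * 47^8 * 47^4 * 47^2 * 47^1 = 38 * 61 * 76 * 87 * 50 * 47 mod 127
    38 * 61 = 2318 = 32 mod 127
    32 * 76 = 2432 = 19 mod 127
    19 * 87 = 1653 = 2 mod 127
    2 * 50 = 100 = 100 mod 127
    100 * 47 = 4700 = 1 mod 127
  47^63 = 1 mod 127
Result 1: 47 is a quadratic residue mod 127.
47^63 mod 127 = 1

1


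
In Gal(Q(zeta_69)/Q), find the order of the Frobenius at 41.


The Frobenius at p in Gal(Q(zeta_n)/Q) = (Z/nZ)* is the class of p, so its order is ord_69(41), the smallest k >= 1 with 41^k = 1 mod 69.
n = 69 = 3 * 23, phi(69) = 44; the order divides phi(n).
Divisors of 44: 1, 2, 4, 11, 22, 44
Repeated squaring mod 69: 41^1 = 41, 41^2 = 25, 41^4 = 4, 41^8 = 16, 41^16 = 49, 41^32 = 55
Test divisors in increasing order:
  k=1: 41^1 = 41 mod 69
  k=2: 41^2 = 25 mod 69
  k=4: 41^4 = 4 mod 69
  k=11: 41^11 = 16 * 25 * 41 = 47 mod 69
  k=22: 41^22 = 49 * 4 * 25 = 1 mod 69  <- first divisor giving 1
Order = 22

22


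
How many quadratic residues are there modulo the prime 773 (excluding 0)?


For prime p, the number of non-zero quadratic residues is (p-1)/2.
= (773-1)/2
= 386

386


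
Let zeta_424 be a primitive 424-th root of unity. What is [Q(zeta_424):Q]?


The degree equals Euler's totient phi(424).
424 = 2^3 * 53
phi(424) = 208

208


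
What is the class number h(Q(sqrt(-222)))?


K = Q(sqrt(-222)). d mod 4 = 2, so D = disc(K) = 4d = -888
h(K) equals the number of primitive reduced positive-definite forms (a, b, c) = a*x^2 + b*x*y + c*y^2 with b^2 - 4ac = D,
where reduced means |b| <= a <= c, with b >= 0 whenever |b| = a or a = c, and primitive means gcd(a, b, c) = 1.
Reduced forces 3a^2 <= |D| = 888, so 1 <= a <= 17; b must have the parity of D, and c = (b^2 - D)/(4a) must be an integer >= a.
Enumerate a = 1..17, b in [-a, a]:
  a=1: (1, 0, 222)  [1]
  a=2: (2, 0, 111)  [1]
  a=3: (3, 0, 74)  [1]
  a=4..5: none
  a=6: (6, 0, 37)  [1]
  a=7: (7, -6, 33), (7, 6, 33)  [2]
  a=8..10: none
  a=11: (11, -6, 21), (11, 6, 21)  [2]
  a=12: none
  a=13: (13, -10, 19), (13, 10, 19)  [2]
  a=14: (14, -8, 17), (14, 8, 17)  [2]
  a=15..17: none
Total reduced forms: 1 + 1 + 1 + 1 + 2 + 2 + 2 + 2 = 12
h = 12

12


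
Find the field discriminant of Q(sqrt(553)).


For K = Q(sqrt(d)) with d squarefree: disc(K) = d if d = 1 mod 4, and disc(K) = 4d if d = 2 or 3 mod 4.
Here d = 553, and d mod 4 = 1.
d = 1 mod 4 (O_K = Z[(1+sqrt(d))/2]), so disc(K) = d = 553

553


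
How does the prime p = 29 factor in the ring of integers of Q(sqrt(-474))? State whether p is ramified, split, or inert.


K = Q(sqrt(-474)). Since d mod 4 = 2, disc(K) = -1896.
Check p | disc: -1896 mod 29 = 18.
p does not divide disc. Compute Legendre symbol (d/p):
19^((29-1)/2) mod 29 = -1
(d/p) = -1, so p is inert: (p) stays prime with e=1, f=2, g=1.
Therefore p is inert.

inert


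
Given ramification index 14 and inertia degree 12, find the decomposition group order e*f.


|D_P| = e * f
= 14 * 12
= 168

168


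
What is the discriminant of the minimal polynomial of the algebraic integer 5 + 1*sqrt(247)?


The element 5 + 1*sqrt(247) has minimal polynomial:
x^2 - 10*x - 222
Discriminant = (-10)^2 - 4*(-222)
= 100 + 888
= 988

988


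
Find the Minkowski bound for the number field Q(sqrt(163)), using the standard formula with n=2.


d = 163, d mod 4 = 3, so disc(K) = 4d = 652; |disc(K)| = 652
Real quadratic field, so n = 2, s = r2 = 0, r1 = 2
M = (n!/n^n) * (4/pi)^s * sqrt(|disc(K)|) = (2!/2^2) * (4/pi)^0 * sqrt(652)
= 0.5 * 1.000000 * 25.534291
= 12.7671

12.7671


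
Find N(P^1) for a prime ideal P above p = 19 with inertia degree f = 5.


N(P^a) = p^(a*f)
= 19^(1*5)
= 19^5
= 2476099

2476099


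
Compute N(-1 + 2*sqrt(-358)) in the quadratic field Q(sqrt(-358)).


N(a + b*sqrt(d)) = a^2 - d*b^2
= (-1)^2 - (-358)*(2)^2
= 1 + 1432
= 1433

1433


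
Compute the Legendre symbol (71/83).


p = 83 is prime, so compute (71/83) with the reciprocity algorithm (Jacobi-symbol steps: pull out 2s via (2/n), flip via reciprocity, reduce):
  reciprocity: (71/83) -> -(83/71)
  reduce: (12/71)
  pull out 2: (2/71) = +1  (since 71 mod 8 = 7)
  pull out 2: (2/71) = +1  (since 71 mod 8 = 7)
  reciprocity: (3/71) -> -(71/3)
  reduce: (2/3)
  pull out 2: (2/3) = -1  (since 3 mod 8 = 3)
  (1/3) = 1
Product of signs = -1
(71/83) = -1

-1


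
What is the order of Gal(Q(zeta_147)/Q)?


|Gal(Q(zeta_147)/Q)| = phi(147)
= 84

84


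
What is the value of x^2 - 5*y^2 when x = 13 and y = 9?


x^2 - d*y^2
= 13^2 - 5*9^2
= 169 - 405
= -236

-236


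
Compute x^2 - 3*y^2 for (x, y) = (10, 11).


x^2 - d*y^2
= 10^2 - 3*11^2
= 100 - 363
= -263

-263


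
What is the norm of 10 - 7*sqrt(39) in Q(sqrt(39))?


N(a + b*sqrt(d)) = a^2 - d*b^2
= (10)^2 - (39)*(-7)^2
= 100 - 1911
= -1811

-1811


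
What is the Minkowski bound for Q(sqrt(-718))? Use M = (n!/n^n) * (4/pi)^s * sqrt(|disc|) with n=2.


d = -718, d mod 4 = 2, so disc(K) = 4d = -2872; |disc(K)| = 2872
Imaginary quadratic field, so n = 2, s = r2 = 1, r1 = 0
M = (n!/n^n) * (4/pi)^s * sqrt(|disc(K)|) = (2!/2^2) * (4/pi)^1 * sqrt(2872)
= 0.5 * 1.273240 * 53.591044
= 34.1171

34.1171


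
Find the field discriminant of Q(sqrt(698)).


For K = Q(sqrt(d)) with d squarefree: disc(K) = d if d = 1 mod 4, and disc(K) = 4d if d = 2 or 3 mod 4.
Here d = 698, and d mod 4 = 2.
d = 2 mod 4, not 1 (O_K = Z[sqrt(d)]), so disc(K) = 4d = 4 * (698) = 2792

2792


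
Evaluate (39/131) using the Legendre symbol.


p = 131 is prime, so compute (39/131) with the reciprocity algorithm (Jacobi-symbol steps: pull out 2s via (2/n), flip via reciprocity, reduce):
  reciprocity: (39/131) -> -(131/39)
  reduce: (14/39)
  pull out 2: (2/39) = +1  (since 39 mod 8 = 7)
  reciprocity: (7/39) -> -(39/7)
  reduce: (4/7)
  pull out 2: (2/7) = +1  (since 7 mod 8 = 7)
  pull out 2: (2/7) = +1  (since 7 mod 8 = 7)
  (1/7) = 1
Product of signs = 1
(39/131) = 1

1


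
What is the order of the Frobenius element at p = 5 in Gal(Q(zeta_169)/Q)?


The Frobenius at p in Gal(Q(zeta_n)/Q) = (Z/nZ)* is the class of p, so its order is ord_169(5), the smallest k >= 1 with 5^k = 1 mod 169.
n = 169 = 13^2, phi(169) = 156; the order divides phi(n).
Divisors of 156: 1, 2, 3, 4, 6, 12, 13, 26, 39, 52, 78, 156
Repeated squaring mod 169: 5^1 = 5, 5^2 = 25, 5^4 = 118, 5^8 = 66, 5^16 = 131, 5^32 = 92, 5^64 = 14, 5^128 = 27
Test divisors in increasing order:
  k=1: 5^1 = 5 mod 169
  k=2: 5^2 = 25 mod 169
  k=3: 5^3 = 25 * 5 = 125 mod 169
  k=4: 5^4 = 118 mod 169
  k=6: 5^6 = 118 * 25 = 77 mod 169
  k=12: 5^12 = 66 * 118 = 14 mod 169
  k=13: 5^13 = 66 * 118 * 5 = 70 mod 169
  k=26: 5^26 = 131 * 66 * 25 = 168 mod 169
  k=39: 5^39 = 92 * 118 * 25 * 5 = 99 mod 169
  k=52: 5^52 = 92 * 131 * 118 = 1 mod 169  <- first divisor giving 1
Order = 52

52


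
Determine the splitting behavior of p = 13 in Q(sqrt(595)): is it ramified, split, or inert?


K = Q(sqrt(595)). Since d mod 4 = 3, disc(K) = 2380.
Check p | disc: 2380 mod 13 = 1.
p does not divide disc. Compute Legendre symbol (d/p):
10^((13-1)/2) mod 13 = 1
(d/p) = 1, so p splits: (p) = P*P' with e=1, f=1, g=2.
Therefore p is split.

split


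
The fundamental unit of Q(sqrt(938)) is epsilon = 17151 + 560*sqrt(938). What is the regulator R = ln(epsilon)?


epsilon = 17151 + 560*sqrt(938)
= 34302.0000
R = ln(34302.0000)
= 10.4430

10.4430


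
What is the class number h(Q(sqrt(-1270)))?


K = Q(sqrt(-1270)). d mod 4 = 2, so D = disc(K) = 4d = -5080
h(K) equals the number of primitive reduced positive-definite forms (a, b, c) = a*x^2 + b*x*y + c*y^2 with b^2 - 4ac = D,
where reduced means |b| <= a <= c, with b >= 0 whenever |b| = a or a = c, and primitive means gcd(a, b, c) = 1.
Reduced forces 3a^2 <= |D| = 5080, so 1 <= a <= 41; b must have the parity of D, and c = (b^2 - D)/(4a) must be an integer >= a.
Enumerate a = 1..41, b in [-a, a]:
  a=1: (1, 0, 1270)  [1]
  a=2: (2, 0, 635)  [1]
  a=3..4: none
  a=5: (5, 0, 254)  [1]
  a=6: none
  a=7: (7, -4, 182), (7, 4, 182)  [2]
  a=8..9: none
  a=10: (10, 0, 127)  [1]
  a=11..12: none
  a=13: (13, -4, 98), (13, 4, 98)  [2]
  a=14: (14, -4, 91), (14, 4, 91)  [2]
  a=15..22: none
  a=23: (23, -16, 58), (23, 16, 58)  [2]
  a=24..25: none
  a=26: (26, -4, 49), (26, 4, 49)  [2]
  a=27..28: none
  a=29: (29, -16, 46), (29, 16, 46)  [2]
  a=30: none
  a=31: (31, -2, 41), (31, 2, 41)  [2]
  a=32..34: none
  a=35: (35, -10, 37), (35, 10, 37)  [2]
  a=36..41: none
Total reduced forms: 1 + 1 + 1 + 2 + 1 + 2 + 2 + 2 + 2 + 2 + 2 + 2 = 20
h = 20

20
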